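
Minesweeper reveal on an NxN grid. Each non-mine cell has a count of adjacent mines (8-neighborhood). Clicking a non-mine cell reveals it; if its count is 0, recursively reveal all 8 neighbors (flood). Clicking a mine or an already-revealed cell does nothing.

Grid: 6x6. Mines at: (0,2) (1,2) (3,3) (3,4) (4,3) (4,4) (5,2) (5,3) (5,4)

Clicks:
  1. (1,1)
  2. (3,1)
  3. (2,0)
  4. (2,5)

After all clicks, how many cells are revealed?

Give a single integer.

Answer: 16

Derivation:
Click 1 (1,1) count=2: revealed 1 new [(1,1)] -> total=1
Click 2 (3,1) count=0: revealed 14 new [(0,0) (0,1) (1,0) (2,0) (2,1) (2,2) (3,0) (3,1) (3,2) (4,0) (4,1) (4,2) (5,0) (5,1)] -> total=15
Click 3 (2,0) count=0: revealed 0 new [(none)] -> total=15
Click 4 (2,5) count=1: revealed 1 new [(2,5)] -> total=16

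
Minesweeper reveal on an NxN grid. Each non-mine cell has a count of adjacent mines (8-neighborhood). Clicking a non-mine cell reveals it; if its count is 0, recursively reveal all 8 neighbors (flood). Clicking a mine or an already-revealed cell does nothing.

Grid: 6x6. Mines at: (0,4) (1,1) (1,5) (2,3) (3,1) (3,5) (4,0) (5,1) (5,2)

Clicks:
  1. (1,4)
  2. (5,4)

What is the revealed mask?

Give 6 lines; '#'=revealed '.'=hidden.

Click 1 (1,4) count=3: revealed 1 new [(1,4)] -> total=1
Click 2 (5,4) count=0: revealed 6 new [(4,3) (4,4) (4,5) (5,3) (5,4) (5,5)] -> total=7

Answer: ......
....#.
......
......
...###
...###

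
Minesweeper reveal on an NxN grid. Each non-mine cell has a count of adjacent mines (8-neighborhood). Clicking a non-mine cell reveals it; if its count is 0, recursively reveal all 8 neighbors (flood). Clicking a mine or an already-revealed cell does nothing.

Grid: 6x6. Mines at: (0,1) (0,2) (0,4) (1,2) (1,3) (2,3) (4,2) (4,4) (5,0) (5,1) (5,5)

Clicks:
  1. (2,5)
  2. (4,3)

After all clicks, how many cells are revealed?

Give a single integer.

Click 1 (2,5) count=0: revealed 6 new [(1,4) (1,5) (2,4) (2,5) (3,4) (3,5)] -> total=6
Click 2 (4,3) count=2: revealed 1 new [(4,3)] -> total=7

Answer: 7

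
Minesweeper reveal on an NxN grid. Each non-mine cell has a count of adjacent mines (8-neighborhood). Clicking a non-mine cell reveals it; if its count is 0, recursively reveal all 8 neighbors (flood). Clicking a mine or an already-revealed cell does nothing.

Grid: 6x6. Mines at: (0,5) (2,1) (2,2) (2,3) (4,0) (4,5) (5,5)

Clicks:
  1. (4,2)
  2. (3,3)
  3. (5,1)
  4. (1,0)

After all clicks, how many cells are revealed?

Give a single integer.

Answer: 13

Derivation:
Click 1 (4,2) count=0: revealed 12 new [(3,1) (3,2) (3,3) (3,4) (4,1) (4,2) (4,3) (4,4) (5,1) (5,2) (5,3) (5,4)] -> total=12
Click 2 (3,3) count=2: revealed 0 new [(none)] -> total=12
Click 3 (5,1) count=1: revealed 0 new [(none)] -> total=12
Click 4 (1,0) count=1: revealed 1 new [(1,0)] -> total=13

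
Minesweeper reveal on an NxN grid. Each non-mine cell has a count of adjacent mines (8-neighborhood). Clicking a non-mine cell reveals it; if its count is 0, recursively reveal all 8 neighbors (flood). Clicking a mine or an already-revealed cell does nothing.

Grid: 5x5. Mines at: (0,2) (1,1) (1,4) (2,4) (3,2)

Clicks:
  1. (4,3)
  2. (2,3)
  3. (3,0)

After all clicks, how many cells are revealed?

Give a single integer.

Click 1 (4,3) count=1: revealed 1 new [(4,3)] -> total=1
Click 2 (2,3) count=3: revealed 1 new [(2,3)] -> total=2
Click 3 (3,0) count=0: revealed 6 new [(2,0) (2,1) (3,0) (3,1) (4,0) (4,1)] -> total=8

Answer: 8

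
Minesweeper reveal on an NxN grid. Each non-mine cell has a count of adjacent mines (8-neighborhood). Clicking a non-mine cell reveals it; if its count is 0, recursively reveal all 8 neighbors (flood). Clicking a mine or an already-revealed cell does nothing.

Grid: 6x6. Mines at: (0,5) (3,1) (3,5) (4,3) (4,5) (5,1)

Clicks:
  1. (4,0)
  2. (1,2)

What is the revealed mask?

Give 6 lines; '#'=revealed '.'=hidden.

Click 1 (4,0) count=2: revealed 1 new [(4,0)] -> total=1
Click 2 (1,2) count=0: revealed 18 new [(0,0) (0,1) (0,2) (0,3) (0,4) (1,0) (1,1) (1,2) (1,3) (1,4) (2,0) (2,1) (2,2) (2,3) (2,4) (3,2) (3,3) (3,4)] -> total=19

Answer: #####.
#####.
#####.
..###.
#.....
......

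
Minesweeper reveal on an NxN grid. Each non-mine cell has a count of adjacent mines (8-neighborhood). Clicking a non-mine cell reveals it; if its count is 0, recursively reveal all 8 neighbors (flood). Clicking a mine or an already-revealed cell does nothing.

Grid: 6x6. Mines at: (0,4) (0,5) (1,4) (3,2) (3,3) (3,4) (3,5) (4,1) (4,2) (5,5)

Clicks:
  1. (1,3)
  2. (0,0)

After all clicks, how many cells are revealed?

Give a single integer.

Answer: 14

Derivation:
Click 1 (1,3) count=2: revealed 1 new [(1,3)] -> total=1
Click 2 (0,0) count=0: revealed 13 new [(0,0) (0,1) (0,2) (0,3) (1,0) (1,1) (1,2) (2,0) (2,1) (2,2) (2,3) (3,0) (3,1)] -> total=14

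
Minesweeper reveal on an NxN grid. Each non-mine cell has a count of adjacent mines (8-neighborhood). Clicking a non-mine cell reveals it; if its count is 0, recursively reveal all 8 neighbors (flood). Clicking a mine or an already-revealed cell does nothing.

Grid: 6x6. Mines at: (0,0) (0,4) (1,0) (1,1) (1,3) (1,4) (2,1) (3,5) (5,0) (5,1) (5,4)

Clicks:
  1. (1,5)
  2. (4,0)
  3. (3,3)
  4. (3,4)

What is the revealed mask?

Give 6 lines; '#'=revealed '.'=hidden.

Click 1 (1,5) count=2: revealed 1 new [(1,5)] -> total=1
Click 2 (4,0) count=2: revealed 1 new [(4,0)] -> total=2
Click 3 (3,3) count=0: revealed 9 new [(2,2) (2,3) (2,4) (3,2) (3,3) (3,4) (4,2) (4,3) (4,4)] -> total=11
Click 4 (3,4) count=1: revealed 0 new [(none)] -> total=11

Answer: ......
.....#
..###.
..###.
#.###.
......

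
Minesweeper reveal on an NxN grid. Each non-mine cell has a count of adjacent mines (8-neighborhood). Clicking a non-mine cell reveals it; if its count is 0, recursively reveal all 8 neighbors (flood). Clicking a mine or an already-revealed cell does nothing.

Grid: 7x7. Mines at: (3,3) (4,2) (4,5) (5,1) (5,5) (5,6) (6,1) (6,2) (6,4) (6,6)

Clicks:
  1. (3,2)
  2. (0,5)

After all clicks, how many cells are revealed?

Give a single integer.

Click 1 (3,2) count=2: revealed 1 new [(3,2)] -> total=1
Click 2 (0,5) count=0: revealed 28 new [(0,0) (0,1) (0,2) (0,3) (0,4) (0,5) (0,6) (1,0) (1,1) (1,2) (1,3) (1,4) (1,5) (1,6) (2,0) (2,1) (2,2) (2,3) (2,4) (2,5) (2,6) (3,0) (3,1) (3,4) (3,5) (3,6) (4,0) (4,1)] -> total=29

Answer: 29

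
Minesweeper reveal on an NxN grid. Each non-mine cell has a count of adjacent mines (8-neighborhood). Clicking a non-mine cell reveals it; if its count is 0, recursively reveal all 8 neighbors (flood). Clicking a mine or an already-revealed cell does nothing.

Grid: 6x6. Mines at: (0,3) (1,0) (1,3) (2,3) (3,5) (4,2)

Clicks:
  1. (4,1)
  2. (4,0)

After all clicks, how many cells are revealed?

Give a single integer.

Click 1 (4,1) count=1: revealed 1 new [(4,1)] -> total=1
Click 2 (4,0) count=0: revealed 7 new [(2,0) (2,1) (3,0) (3,1) (4,0) (5,0) (5,1)] -> total=8

Answer: 8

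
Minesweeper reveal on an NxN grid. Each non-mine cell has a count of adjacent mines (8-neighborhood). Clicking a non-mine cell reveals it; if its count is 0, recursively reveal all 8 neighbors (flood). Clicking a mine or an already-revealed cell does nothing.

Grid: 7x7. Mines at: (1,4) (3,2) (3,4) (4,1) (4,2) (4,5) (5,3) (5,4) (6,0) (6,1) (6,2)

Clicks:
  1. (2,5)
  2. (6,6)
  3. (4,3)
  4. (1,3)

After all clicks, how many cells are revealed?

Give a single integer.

Answer: 7

Derivation:
Click 1 (2,5) count=2: revealed 1 new [(2,5)] -> total=1
Click 2 (6,6) count=0: revealed 4 new [(5,5) (5,6) (6,5) (6,6)] -> total=5
Click 3 (4,3) count=5: revealed 1 new [(4,3)] -> total=6
Click 4 (1,3) count=1: revealed 1 new [(1,3)] -> total=7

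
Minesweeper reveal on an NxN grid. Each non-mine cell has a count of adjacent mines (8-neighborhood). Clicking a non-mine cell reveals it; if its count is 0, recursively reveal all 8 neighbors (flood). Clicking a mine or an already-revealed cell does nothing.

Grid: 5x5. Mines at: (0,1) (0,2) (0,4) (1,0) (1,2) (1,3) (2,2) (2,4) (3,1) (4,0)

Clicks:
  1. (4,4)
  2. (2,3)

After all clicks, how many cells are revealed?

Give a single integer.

Click 1 (4,4) count=0: revealed 6 new [(3,2) (3,3) (3,4) (4,2) (4,3) (4,4)] -> total=6
Click 2 (2,3) count=4: revealed 1 new [(2,3)] -> total=7

Answer: 7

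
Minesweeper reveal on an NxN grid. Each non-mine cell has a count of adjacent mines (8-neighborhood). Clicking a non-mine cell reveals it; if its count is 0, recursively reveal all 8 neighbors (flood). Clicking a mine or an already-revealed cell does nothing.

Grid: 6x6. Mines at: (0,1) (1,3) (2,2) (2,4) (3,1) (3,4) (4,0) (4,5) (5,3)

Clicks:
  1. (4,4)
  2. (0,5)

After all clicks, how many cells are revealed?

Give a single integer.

Click 1 (4,4) count=3: revealed 1 new [(4,4)] -> total=1
Click 2 (0,5) count=0: revealed 4 new [(0,4) (0,5) (1,4) (1,5)] -> total=5

Answer: 5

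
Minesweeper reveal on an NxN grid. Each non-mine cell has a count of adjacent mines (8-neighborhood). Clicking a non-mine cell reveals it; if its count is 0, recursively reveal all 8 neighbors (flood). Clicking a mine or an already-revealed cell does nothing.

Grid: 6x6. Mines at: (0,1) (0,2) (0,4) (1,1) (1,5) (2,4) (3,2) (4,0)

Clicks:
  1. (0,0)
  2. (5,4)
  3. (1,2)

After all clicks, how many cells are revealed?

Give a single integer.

Answer: 15

Derivation:
Click 1 (0,0) count=2: revealed 1 new [(0,0)] -> total=1
Click 2 (5,4) count=0: revealed 13 new [(3,3) (3,4) (3,5) (4,1) (4,2) (4,3) (4,4) (4,5) (5,1) (5,2) (5,3) (5,4) (5,5)] -> total=14
Click 3 (1,2) count=3: revealed 1 new [(1,2)] -> total=15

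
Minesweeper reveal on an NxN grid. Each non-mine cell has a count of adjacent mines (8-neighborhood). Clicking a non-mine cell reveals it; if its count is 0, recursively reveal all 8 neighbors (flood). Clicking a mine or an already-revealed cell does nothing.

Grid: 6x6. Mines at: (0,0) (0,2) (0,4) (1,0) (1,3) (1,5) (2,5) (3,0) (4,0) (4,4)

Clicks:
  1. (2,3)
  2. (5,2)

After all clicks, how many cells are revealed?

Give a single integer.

Answer: 12

Derivation:
Click 1 (2,3) count=1: revealed 1 new [(2,3)] -> total=1
Click 2 (5,2) count=0: revealed 11 new [(2,1) (2,2) (3,1) (3,2) (3,3) (4,1) (4,2) (4,3) (5,1) (5,2) (5,3)] -> total=12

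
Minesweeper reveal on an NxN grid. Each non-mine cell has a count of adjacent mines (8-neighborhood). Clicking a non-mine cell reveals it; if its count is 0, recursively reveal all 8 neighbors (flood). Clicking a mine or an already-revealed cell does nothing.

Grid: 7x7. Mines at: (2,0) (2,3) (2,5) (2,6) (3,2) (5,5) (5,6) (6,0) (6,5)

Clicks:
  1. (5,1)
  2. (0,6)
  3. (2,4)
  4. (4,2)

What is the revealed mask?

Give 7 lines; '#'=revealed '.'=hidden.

Answer: #######
#######
....#..
.......
..#....
.#.....
.......

Derivation:
Click 1 (5,1) count=1: revealed 1 new [(5,1)] -> total=1
Click 2 (0,6) count=0: revealed 14 new [(0,0) (0,1) (0,2) (0,3) (0,4) (0,5) (0,6) (1,0) (1,1) (1,2) (1,3) (1,4) (1,5) (1,6)] -> total=15
Click 3 (2,4) count=2: revealed 1 new [(2,4)] -> total=16
Click 4 (4,2) count=1: revealed 1 new [(4,2)] -> total=17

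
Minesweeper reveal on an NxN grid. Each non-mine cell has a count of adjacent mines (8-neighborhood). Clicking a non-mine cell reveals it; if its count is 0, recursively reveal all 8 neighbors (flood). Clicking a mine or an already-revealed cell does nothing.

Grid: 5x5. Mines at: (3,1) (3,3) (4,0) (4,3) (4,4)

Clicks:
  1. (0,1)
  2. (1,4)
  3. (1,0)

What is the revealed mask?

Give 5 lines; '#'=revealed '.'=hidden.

Click 1 (0,1) count=0: revealed 15 new [(0,0) (0,1) (0,2) (0,3) (0,4) (1,0) (1,1) (1,2) (1,3) (1,4) (2,0) (2,1) (2,2) (2,3) (2,4)] -> total=15
Click 2 (1,4) count=0: revealed 0 new [(none)] -> total=15
Click 3 (1,0) count=0: revealed 0 new [(none)] -> total=15

Answer: #####
#####
#####
.....
.....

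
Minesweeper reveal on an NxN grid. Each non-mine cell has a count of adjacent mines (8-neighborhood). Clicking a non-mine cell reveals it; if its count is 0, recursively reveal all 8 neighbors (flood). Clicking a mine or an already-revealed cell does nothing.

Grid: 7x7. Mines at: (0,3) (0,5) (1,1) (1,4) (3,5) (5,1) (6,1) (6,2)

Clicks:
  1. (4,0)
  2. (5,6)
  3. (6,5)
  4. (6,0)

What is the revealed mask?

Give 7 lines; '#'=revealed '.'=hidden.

Click 1 (4,0) count=1: revealed 1 new [(4,0)] -> total=1
Click 2 (5,6) count=0: revealed 25 new [(2,0) (2,1) (2,2) (2,3) (2,4) (3,0) (3,1) (3,2) (3,3) (3,4) (4,1) (4,2) (4,3) (4,4) (4,5) (4,6) (5,2) (5,3) (5,4) (5,5) (5,6) (6,3) (6,4) (6,5) (6,6)] -> total=26
Click 3 (6,5) count=0: revealed 0 new [(none)] -> total=26
Click 4 (6,0) count=2: revealed 1 new [(6,0)] -> total=27

Answer: .......
.......
#####..
#####..
#######
..#####
#..####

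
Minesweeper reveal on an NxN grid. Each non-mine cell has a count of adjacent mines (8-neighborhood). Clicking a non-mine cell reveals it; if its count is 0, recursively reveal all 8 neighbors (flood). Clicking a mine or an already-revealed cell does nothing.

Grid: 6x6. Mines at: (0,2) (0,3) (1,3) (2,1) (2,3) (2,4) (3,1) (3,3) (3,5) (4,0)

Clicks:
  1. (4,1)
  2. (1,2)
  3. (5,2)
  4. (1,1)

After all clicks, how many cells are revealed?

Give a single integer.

Click 1 (4,1) count=2: revealed 1 new [(4,1)] -> total=1
Click 2 (1,2) count=5: revealed 1 new [(1,2)] -> total=2
Click 3 (5,2) count=0: revealed 9 new [(4,2) (4,3) (4,4) (4,5) (5,1) (5,2) (5,3) (5,4) (5,5)] -> total=11
Click 4 (1,1) count=2: revealed 1 new [(1,1)] -> total=12

Answer: 12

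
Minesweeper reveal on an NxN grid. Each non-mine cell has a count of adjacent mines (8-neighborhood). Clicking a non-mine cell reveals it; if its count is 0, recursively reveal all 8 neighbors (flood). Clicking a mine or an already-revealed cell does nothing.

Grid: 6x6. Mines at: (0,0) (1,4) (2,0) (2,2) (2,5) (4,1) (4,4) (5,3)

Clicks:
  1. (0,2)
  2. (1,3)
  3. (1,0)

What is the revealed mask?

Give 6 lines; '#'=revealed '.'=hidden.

Click 1 (0,2) count=0: revealed 6 new [(0,1) (0,2) (0,3) (1,1) (1,2) (1,3)] -> total=6
Click 2 (1,3) count=2: revealed 0 new [(none)] -> total=6
Click 3 (1,0) count=2: revealed 1 new [(1,0)] -> total=7

Answer: .###..
####..
......
......
......
......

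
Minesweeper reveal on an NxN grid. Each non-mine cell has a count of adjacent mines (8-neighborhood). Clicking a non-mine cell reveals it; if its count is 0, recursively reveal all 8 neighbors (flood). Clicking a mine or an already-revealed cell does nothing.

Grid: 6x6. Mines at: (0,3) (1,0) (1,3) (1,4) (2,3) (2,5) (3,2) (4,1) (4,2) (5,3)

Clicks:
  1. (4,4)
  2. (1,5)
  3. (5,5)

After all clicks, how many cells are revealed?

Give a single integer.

Click 1 (4,4) count=1: revealed 1 new [(4,4)] -> total=1
Click 2 (1,5) count=2: revealed 1 new [(1,5)] -> total=2
Click 3 (5,5) count=0: revealed 5 new [(3,4) (3,5) (4,5) (5,4) (5,5)] -> total=7

Answer: 7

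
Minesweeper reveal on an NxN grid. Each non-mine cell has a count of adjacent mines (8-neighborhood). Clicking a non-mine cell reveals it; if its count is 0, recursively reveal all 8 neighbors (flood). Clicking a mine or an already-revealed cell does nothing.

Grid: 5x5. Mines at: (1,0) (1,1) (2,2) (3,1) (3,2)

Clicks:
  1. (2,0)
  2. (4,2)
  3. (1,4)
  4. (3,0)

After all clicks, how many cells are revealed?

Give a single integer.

Click 1 (2,0) count=3: revealed 1 new [(2,0)] -> total=1
Click 2 (4,2) count=2: revealed 1 new [(4,2)] -> total=2
Click 3 (1,4) count=0: revealed 12 new [(0,2) (0,3) (0,4) (1,2) (1,3) (1,4) (2,3) (2,4) (3,3) (3,4) (4,3) (4,4)] -> total=14
Click 4 (3,0) count=1: revealed 1 new [(3,0)] -> total=15

Answer: 15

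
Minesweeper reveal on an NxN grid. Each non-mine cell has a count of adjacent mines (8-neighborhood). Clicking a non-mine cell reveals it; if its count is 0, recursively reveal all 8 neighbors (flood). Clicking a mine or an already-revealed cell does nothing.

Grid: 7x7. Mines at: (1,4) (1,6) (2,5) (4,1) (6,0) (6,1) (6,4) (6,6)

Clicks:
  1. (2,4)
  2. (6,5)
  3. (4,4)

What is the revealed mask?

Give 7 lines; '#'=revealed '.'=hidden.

Answer: ####...
####...
#####..
#######
..#####
..#####
.....#.

Derivation:
Click 1 (2,4) count=2: revealed 1 new [(2,4)] -> total=1
Click 2 (6,5) count=2: revealed 1 new [(6,5)] -> total=2
Click 3 (4,4) count=0: revealed 29 new [(0,0) (0,1) (0,2) (0,3) (1,0) (1,1) (1,2) (1,3) (2,0) (2,1) (2,2) (2,3) (3,0) (3,1) (3,2) (3,3) (3,4) (3,5) (3,6) (4,2) (4,3) (4,4) (4,5) (4,6) (5,2) (5,3) (5,4) (5,5) (5,6)] -> total=31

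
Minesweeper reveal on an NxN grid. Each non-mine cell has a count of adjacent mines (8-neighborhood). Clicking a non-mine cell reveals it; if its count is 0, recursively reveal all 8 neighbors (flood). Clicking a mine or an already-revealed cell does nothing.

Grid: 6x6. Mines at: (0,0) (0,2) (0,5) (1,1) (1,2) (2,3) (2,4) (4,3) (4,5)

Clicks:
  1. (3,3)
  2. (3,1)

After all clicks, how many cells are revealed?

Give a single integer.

Answer: 13

Derivation:
Click 1 (3,3) count=3: revealed 1 new [(3,3)] -> total=1
Click 2 (3,1) count=0: revealed 12 new [(2,0) (2,1) (2,2) (3,0) (3,1) (3,2) (4,0) (4,1) (4,2) (5,0) (5,1) (5,2)] -> total=13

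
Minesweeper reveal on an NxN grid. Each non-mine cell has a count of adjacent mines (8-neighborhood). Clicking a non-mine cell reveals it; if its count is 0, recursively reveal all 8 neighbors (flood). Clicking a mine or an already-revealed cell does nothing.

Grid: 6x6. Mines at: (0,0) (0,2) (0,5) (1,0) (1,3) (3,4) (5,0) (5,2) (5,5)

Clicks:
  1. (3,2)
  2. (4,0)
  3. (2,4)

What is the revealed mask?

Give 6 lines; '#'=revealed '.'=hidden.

Answer: ......
......
#####.
####..
####..
......

Derivation:
Click 1 (3,2) count=0: revealed 12 new [(2,0) (2,1) (2,2) (2,3) (3,0) (3,1) (3,2) (3,3) (4,0) (4,1) (4,2) (4,3)] -> total=12
Click 2 (4,0) count=1: revealed 0 new [(none)] -> total=12
Click 3 (2,4) count=2: revealed 1 new [(2,4)] -> total=13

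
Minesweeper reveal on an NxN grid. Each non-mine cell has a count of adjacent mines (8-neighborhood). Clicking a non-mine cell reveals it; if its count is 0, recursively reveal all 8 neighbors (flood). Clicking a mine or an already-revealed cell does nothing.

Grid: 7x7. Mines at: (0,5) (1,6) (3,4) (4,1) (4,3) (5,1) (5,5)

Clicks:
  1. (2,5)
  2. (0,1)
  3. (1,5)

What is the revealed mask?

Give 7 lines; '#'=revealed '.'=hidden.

Click 1 (2,5) count=2: revealed 1 new [(2,5)] -> total=1
Click 2 (0,1) count=0: revealed 19 new [(0,0) (0,1) (0,2) (0,3) (0,4) (1,0) (1,1) (1,2) (1,3) (1,4) (2,0) (2,1) (2,2) (2,3) (2,4) (3,0) (3,1) (3,2) (3,3)] -> total=20
Click 3 (1,5) count=2: revealed 1 new [(1,5)] -> total=21

Answer: #####..
######.
######.
####...
.......
.......
.......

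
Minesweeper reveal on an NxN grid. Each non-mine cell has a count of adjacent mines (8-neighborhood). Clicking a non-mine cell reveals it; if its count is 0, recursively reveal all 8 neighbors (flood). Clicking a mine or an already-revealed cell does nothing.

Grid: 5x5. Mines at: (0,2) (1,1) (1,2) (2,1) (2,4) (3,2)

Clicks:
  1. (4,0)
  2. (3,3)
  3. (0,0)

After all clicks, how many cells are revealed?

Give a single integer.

Click 1 (4,0) count=0: revealed 4 new [(3,0) (3,1) (4,0) (4,1)] -> total=4
Click 2 (3,3) count=2: revealed 1 new [(3,3)] -> total=5
Click 3 (0,0) count=1: revealed 1 new [(0,0)] -> total=6

Answer: 6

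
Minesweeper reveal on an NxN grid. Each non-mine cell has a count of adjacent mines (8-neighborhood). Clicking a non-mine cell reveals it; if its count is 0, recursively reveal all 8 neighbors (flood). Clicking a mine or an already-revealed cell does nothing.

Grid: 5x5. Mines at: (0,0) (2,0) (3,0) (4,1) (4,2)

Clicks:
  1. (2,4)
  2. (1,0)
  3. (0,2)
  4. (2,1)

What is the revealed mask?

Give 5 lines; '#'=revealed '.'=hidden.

Click 1 (2,4) count=0: revealed 18 new [(0,1) (0,2) (0,3) (0,4) (1,1) (1,2) (1,3) (1,4) (2,1) (2,2) (2,3) (2,4) (3,1) (3,2) (3,3) (3,4) (4,3) (4,4)] -> total=18
Click 2 (1,0) count=2: revealed 1 new [(1,0)] -> total=19
Click 3 (0,2) count=0: revealed 0 new [(none)] -> total=19
Click 4 (2,1) count=2: revealed 0 new [(none)] -> total=19

Answer: .####
#####
.####
.####
...##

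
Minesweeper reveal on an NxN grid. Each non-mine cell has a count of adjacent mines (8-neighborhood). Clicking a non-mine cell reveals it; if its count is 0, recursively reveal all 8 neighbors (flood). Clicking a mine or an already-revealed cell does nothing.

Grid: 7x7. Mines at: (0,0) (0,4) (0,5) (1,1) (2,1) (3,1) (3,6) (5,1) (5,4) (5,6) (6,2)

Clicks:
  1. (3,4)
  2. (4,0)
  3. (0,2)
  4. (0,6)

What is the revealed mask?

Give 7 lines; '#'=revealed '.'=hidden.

Answer: ..#...#
..####.
..####.
..####.
#.####.
.......
.......

Derivation:
Click 1 (3,4) count=0: revealed 16 new [(1,2) (1,3) (1,4) (1,5) (2,2) (2,3) (2,4) (2,5) (3,2) (3,3) (3,4) (3,5) (4,2) (4,3) (4,4) (4,5)] -> total=16
Click 2 (4,0) count=2: revealed 1 new [(4,0)] -> total=17
Click 3 (0,2) count=1: revealed 1 new [(0,2)] -> total=18
Click 4 (0,6) count=1: revealed 1 new [(0,6)] -> total=19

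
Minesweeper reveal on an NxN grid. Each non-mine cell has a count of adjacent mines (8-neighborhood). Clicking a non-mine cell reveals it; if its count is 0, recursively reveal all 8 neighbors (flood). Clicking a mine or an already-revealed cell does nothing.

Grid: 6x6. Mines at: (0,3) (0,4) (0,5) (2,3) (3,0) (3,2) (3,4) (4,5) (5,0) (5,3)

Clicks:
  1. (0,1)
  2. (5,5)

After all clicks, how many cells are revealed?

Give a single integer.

Answer: 10

Derivation:
Click 1 (0,1) count=0: revealed 9 new [(0,0) (0,1) (0,2) (1,0) (1,1) (1,2) (2,0) (2,1) (2,2)] -> total=9
Click 2 (5,5) count=1: revealed 1 new [(5,5)] -> total=10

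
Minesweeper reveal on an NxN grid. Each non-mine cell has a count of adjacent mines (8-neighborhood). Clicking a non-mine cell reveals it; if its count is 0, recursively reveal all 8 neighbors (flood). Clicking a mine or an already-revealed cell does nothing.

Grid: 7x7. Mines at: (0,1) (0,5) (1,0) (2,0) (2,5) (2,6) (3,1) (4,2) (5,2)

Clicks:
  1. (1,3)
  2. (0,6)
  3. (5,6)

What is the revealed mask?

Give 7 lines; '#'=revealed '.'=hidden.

Answer: ..###.#
..###..
..###..
..#####
...####
...####
...####

Derivation:
Click 1 (1,3) count=0: revealed 12 new [(0,2) (0,3) (0,4) (1,2) (1,3) (1,4) (2,2) (2,3) (2,4) (3,2) (3,3) (3,4)] -> total=12
Click 2 (0,6) count=1: revealed 1 new [(0,6)] -> total=13
Click 3 (5,6) count=0: revealed 14 new [(3,5) (3,6) (4,3) (4,4) (4,5) (4,6) (5,3) (5,4) (5,5) (5,6) (6,3) (6,4) (6,5) (6,6)] -> total=27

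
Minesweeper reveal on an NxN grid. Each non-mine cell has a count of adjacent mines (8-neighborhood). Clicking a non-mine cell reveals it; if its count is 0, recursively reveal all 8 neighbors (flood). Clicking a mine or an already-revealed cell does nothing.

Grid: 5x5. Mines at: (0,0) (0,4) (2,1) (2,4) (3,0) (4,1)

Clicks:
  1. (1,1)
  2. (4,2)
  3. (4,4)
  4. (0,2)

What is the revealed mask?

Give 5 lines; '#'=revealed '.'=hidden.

Click 1 (1,1) count=2: revealed 1 new [(1,1)] -> total=1
Click 2 (4,2) count=1: revealed 1 new [(4,2)] -> total=2
Click 3 (4,4) count=0: revealed 5 new [(3,2) (3,3) (3,4) (4,3) (4,4)] -> total=7
Click 4 (0,2) count=0: revealed 5 new [(0,1) (0,2) (0,3) (1,2) (1,3)] -> total=12

Answer: .###.
.###.
.....
..###
..###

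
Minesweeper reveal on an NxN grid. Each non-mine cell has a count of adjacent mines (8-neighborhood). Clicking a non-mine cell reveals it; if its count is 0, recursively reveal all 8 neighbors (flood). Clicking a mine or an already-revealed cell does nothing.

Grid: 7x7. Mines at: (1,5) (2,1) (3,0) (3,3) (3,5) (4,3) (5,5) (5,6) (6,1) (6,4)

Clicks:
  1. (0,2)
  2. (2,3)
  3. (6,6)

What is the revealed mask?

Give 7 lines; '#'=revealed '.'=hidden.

Click 1 (0,2) count=0: revealed 13 new [(0,0) (0,1) (0,2) (0,3) (0,4) (1,0) (1,1) (1,2) (1,3) (1,4) (2,2) (2,3) (2,4)] -> total=13
Click 2 (2,3) count=1: revealed 0 new [(none)] -> total=13
Click 3 (6,6) count=2: revealed 1 new [(6,6)] -> total=14

Answer: #####..
#####..
..###..
.......
.......
.......
......#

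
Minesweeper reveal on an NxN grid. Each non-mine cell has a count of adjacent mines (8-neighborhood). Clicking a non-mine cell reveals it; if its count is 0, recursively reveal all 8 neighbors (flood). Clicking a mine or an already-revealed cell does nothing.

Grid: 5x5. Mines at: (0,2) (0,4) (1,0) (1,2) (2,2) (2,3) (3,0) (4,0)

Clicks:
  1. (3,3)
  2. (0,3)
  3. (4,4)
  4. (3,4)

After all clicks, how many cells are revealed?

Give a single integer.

Click 1 (3,3) count=2: revealed 1 new [(3,3)] -> total=1
Click 2 (0,3) count=3: revealed 1 new [(0,3)] -> total=2
Click 3 (4,4) count=0: revealed 7 new [(3,1) (3,2) (3,4) (4,1) (4,2) (4,3) (4,4)] -> total=9
Click 4 (3,4) count=1: revealed 0 new [(none)] -> total=9

Answer: 9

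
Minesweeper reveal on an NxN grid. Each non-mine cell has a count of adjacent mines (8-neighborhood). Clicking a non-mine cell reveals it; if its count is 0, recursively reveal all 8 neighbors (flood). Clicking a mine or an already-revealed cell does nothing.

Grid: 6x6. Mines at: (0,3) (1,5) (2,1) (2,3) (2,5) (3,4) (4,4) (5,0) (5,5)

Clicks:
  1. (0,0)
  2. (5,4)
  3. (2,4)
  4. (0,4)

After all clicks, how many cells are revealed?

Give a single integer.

Click 1 (0,0) count=0: revealed 6 new [(0,0) (0,1) (0,2) (1,0) (1,1) (1,2)] -> total=6
Click 2 (5,4) count=2: revealed 1 new [(5,4)] -> total=7
Click 3 (2,4) count=4: revealed 1 new [(2,4)] -> total=8
Click 4 (0,4) count=2: revealed 1 new [(0,4)] -> total=9

Answer: 9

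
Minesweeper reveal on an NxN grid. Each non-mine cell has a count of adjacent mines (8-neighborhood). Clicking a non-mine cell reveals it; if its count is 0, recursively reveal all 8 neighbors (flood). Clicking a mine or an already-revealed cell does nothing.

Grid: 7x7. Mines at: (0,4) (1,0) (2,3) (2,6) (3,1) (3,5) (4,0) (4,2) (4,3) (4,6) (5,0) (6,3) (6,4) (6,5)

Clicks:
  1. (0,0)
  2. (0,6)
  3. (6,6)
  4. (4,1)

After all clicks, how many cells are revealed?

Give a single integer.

Answer: 7

Derivation:
Click 1 (0,0) count=1: revealed 1 new [(0,0)] -> total=1
Click 2 (0,6) count=0: revealed 4 new [(0,5) (0,6) (1,5) (1,6)] -> total=5
Click 3 (6,6) count=1: revealed 1 new [(6,6)] -> total=6
Click 4 (4,1) count=4: revealed 1 new [(4,1)] -> total=7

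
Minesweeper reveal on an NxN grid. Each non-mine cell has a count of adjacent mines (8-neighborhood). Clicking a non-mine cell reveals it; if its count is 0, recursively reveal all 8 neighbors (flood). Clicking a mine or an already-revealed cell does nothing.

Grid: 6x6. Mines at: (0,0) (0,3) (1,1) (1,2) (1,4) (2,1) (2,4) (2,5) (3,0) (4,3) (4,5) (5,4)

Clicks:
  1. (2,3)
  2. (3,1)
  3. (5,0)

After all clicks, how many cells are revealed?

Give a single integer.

Click 1 (2,3) count=3: revealed 1 new [(2,3)] -> total=1
Click 2 (3,1) count=2: revealed 1 new [(3,1)] -> total=2
Click 3 (5,0) count=0: revealed 6 new [(4,0) (4,1) (4,2) (5,0) (5,1) (5,2)] -> total=8

Answer: 8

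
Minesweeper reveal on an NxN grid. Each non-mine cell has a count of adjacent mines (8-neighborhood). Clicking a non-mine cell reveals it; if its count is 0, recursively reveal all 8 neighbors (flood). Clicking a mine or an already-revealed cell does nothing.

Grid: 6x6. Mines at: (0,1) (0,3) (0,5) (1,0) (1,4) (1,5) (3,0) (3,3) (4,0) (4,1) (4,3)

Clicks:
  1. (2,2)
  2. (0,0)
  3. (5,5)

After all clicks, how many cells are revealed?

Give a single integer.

Answer: 10

Derivation:
Click 1 (2,2) count=1: revealed 1 new [(2,2)] -> total=1
Click 2 (0,0) count=2: revealed 1 new [(0,0)] -> total=2
Click 3 (5,5) count=0: revealed 8 new [(2,4) (2,5) (3,4) (3,5) (4,4) (4,5) (5,4) (5,5)] -> total=10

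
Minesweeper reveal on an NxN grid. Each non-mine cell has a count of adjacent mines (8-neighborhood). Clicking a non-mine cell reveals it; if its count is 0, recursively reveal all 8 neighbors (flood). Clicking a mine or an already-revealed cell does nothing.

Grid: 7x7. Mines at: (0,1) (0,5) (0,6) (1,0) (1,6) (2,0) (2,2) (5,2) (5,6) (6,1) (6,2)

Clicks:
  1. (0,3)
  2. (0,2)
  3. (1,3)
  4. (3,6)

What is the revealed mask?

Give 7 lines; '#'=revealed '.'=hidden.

Click 1 (0,3) count=0: revealed 6 new [(0,2) (0,3) (0,4) (1,2) (1,3) (1,4)] -> total=6
Click 2 (0,2) count=1: revealed 0 new [(none)] -> total=6
Click 3 (1,3) count=1: revealed 0 new [(none)] -> total=6
Click 4 (3,6) count=0: revealed 19 new [(1,5) (2,3) (2,4) (2,5) (2,6) (3,3) (3,4) (3,5) (3,6) (4,3) (4,4) (4,5) (4,6) (5,3) (5,4) (5,5) (6,3) (6,4) (6,5)] -> total=25

Answer: ..###..
..####.
...####
...####
...####
...###.
...###.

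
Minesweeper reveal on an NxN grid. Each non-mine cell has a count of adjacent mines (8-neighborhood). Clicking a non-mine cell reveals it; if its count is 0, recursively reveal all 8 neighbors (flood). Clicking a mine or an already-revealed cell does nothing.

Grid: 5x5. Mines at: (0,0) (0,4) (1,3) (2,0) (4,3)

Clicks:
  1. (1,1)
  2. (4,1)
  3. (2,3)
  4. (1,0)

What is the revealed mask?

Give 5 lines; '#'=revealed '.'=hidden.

Click 1 (1,1) count=2: revealed 1 new [(1,1)] -> total=1
Click 2 (4,1) count=0: revealed 6 new [(3,0) (3,1) (3,2) (4,0) (4,1) (4,2)] -> total=7
Click 3 (2,3) count=1: revealed 1 new [(2,3)] -> total=8
Click 4 (1,0) count=2: revealed 1 new [(1,0)] -> total=9

Answer: .....
##...
...#.
###..
###..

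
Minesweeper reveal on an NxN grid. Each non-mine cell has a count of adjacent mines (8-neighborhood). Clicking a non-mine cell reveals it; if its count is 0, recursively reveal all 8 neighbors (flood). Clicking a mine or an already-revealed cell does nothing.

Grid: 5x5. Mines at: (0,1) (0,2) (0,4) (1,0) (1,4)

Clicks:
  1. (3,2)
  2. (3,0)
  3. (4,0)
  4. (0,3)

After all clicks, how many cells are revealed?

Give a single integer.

Answer: 19

Derivation:
Click 1 (3,2) count=0: revealed 18 new [(1,1) (1,2) (1,3) (2,0) (2,1) (2,2) (2,3) (2,4) (3,0) (3,1) (3,2) (3,3) (3,4) (4,0) (4,1) (4,2) (4,3) (4,4)] -> total=18
Click 2 (3,0) count=0: revealed 0 new [(none)] -> total=18
Click 3 (4,0) count=0: revealed 0 new [(none)] -> total=18
Click 4 (0,3) count=3: revealed 1 new [(0,3)] -> total=19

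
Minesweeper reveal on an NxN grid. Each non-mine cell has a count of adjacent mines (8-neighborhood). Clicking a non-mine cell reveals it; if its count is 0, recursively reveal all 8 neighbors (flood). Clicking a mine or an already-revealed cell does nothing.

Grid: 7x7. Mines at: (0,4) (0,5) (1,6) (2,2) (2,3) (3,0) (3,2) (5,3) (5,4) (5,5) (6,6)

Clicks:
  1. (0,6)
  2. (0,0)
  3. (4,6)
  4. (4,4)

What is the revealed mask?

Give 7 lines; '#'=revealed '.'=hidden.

Answer: ####..#
####...
##.....
.......
....#.#
.......
.......

Derivation:
Click 1 (0,6) count=2: revealed 1 new [(0,6)] -> total=1
Click 2 (0,0) count=0: revealed 10 new [(0,0) (0,1) (0,2) (0,3) (1,0) (1,1) (1,2) (1,3) (2,0) (2,1)] -> total=11
Click 3 (4,6) count=1: revealed 1 new [(4,6)] -> total=12
Click 4 (4,4) count=3: revealed 1 new [(4,4)] -> total=13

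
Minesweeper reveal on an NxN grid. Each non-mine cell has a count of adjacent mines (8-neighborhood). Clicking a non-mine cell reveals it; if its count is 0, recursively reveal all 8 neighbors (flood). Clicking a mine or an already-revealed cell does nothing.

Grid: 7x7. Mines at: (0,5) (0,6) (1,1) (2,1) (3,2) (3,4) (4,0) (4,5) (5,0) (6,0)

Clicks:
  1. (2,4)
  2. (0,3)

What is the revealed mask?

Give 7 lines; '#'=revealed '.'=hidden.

Click 1 (2,4) count=1: revealed 1 new [(2,4)] -> total=1
Click 2 (0,3) count=0: revealed 8 new [(0,2) (0,3) (0,4) (1,2) (1,3) (1,4) (2,2) (2,3)] -> total=9

Answer: ..###..
..###..
..###..
.......
.......
.......
.......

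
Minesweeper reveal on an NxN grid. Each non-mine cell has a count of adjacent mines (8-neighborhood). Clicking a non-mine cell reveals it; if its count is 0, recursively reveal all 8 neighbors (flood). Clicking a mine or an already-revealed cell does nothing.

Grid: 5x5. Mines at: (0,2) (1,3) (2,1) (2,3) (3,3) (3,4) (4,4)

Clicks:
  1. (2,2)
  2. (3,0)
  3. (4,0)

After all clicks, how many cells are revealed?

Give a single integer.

Answer: 7

Derivation:
Click 1 (2,2) count=4: revealed 1 new [(2,2)] -> total=1
Click 2 (3,0) count=1: revealed 1 new [(3,0)] -> total=2
Click 3 (4,0) count=0: revealed 5 new [(3,1) (3,2) (4,0) (4,1) (4,2)] -> total=7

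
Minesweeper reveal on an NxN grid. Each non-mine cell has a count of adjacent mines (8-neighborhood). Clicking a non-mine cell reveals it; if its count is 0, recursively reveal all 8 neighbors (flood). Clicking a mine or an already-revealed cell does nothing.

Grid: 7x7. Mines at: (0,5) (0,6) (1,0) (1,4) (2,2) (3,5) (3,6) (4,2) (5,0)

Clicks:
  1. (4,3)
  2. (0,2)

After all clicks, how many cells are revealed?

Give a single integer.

Click 1 (4,3) count=1: revealed 1 new [(4,3)] -> total=1
Click 2 (0,2) count=0: revealed 6 new [(0,1) (0,2) (0,3) (1,1) (1,2) (1,3)] -> total=7

Answer: 7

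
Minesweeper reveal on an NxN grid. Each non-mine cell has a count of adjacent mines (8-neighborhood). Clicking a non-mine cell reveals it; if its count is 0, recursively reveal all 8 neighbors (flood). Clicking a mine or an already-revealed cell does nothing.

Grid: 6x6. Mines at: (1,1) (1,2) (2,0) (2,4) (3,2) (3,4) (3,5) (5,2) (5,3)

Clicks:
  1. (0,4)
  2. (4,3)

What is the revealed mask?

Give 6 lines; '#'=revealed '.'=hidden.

Answer: ...###
...###
......
......
...#..
......

Derivation:
Click 1 (0,4) count=0: revealed 6 new [(0,3) (0,4) (0,5) (1,3) (1,4) (1,5)] -> total=6
Click 2 (4,3) count=4: revealed 1 new [(4,3)] -> total=7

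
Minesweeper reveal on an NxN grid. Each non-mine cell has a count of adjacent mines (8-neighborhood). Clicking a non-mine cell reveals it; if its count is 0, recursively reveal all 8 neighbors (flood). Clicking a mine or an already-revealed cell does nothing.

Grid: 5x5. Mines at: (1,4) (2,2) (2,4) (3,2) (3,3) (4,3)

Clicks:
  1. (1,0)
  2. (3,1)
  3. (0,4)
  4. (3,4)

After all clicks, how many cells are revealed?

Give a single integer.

Click 1 (1,0) count=0: revealed 14 new [(0,0) (0,1) (0,2) (0,3) (1,0) (1,1) (1,2) (1,3) (2,0) (2,1) (3,0) (3,1) (4,0) (4,1)] -> total=14
Click 2 (3,1) count=2: revealed 0 new [(none)] -> total=14
Click 3 (0,4) count=1: revealed 1 new [(0,4)] -> total=15
Click 4 (3,4) count=3: revealed 1 new [(3,4)] -> total=16

Answer: 16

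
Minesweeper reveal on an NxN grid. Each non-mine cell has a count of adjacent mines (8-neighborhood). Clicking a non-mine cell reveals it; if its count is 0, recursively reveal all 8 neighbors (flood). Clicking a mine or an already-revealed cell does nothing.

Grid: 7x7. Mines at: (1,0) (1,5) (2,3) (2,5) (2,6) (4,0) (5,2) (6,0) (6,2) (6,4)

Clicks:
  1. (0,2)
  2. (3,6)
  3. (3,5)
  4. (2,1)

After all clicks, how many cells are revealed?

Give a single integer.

Click 1 (0,2) count=0: revealed 8 new [(0,1) (0,2) (0,3) (0,4) (1,1) (1,2) (1,3) (1,4)] -> total=8
Click 2 (3,6) count=2: revealed 1 new [(3,6)] -> total=9
Click 3 (3,5) count=2: revealed 1 new [(3,5)] -> total=10
Click 4 (2,1) count=1: revealed 1 new [(2,1)] -> total=11

Answer: 11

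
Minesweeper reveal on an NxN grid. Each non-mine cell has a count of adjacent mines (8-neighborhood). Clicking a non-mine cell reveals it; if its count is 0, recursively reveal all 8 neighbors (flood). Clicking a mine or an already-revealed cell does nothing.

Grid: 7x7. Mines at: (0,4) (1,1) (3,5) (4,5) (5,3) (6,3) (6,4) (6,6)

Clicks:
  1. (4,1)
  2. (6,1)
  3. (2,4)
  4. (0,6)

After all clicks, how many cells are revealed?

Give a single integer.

Answer: 30

Derivation:
Click 1 (4,1) count=0: revealed 24 new [(1,2) (1,3) (1,4) (2,0) (2,1) (2,2) (2,3) (2,4) (3,0) (3,1) (3,2) (3,3) (3,4) (4,0) (4,1) (4,2) (4,3) (4,4) (5,0) (5,1) (5,2) (6,0) (6,1) (6,2)] -> total=24
Click 2 (6,1) count=0: revealed 0 new [(none)] -> total=24
Click 3 (2,4) count=1: revealed 0 new [(none)] -> total=24
Click 4 (0,6) count=0: revealed 6 new [(0,5) (0,6) (1,5) (1,6) (2,5) (2,6)] -> total=30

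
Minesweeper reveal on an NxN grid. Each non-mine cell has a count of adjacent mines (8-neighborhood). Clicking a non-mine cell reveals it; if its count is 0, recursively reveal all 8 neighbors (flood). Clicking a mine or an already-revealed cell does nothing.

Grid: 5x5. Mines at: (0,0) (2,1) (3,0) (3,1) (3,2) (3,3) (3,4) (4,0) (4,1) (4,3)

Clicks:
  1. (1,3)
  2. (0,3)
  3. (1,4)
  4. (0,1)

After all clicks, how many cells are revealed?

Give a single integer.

Click 1 (1,3) count=0: revealed 11 new [(0,1) (0,2) (0,3) (0,4) (1,1) (1,2) (1,3) (1,4) (2,2) (2,3) (2,4)] -> total=11
Click 2 (0,3) count=0: revealed 0 new [(none)] -> total=11
Click 3 (1,4) count=0: revealed 0 new [(none)] -> total=11
Click 4 (0,1) count=1: revealed 0 new [(none)] -> total=11

Answer: 11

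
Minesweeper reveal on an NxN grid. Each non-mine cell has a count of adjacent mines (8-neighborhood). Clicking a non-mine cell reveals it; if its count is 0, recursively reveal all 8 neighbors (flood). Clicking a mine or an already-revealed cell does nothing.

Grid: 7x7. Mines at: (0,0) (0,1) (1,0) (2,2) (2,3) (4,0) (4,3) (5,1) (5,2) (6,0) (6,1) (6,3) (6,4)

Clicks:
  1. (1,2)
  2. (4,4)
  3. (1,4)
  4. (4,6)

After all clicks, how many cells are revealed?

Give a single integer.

Click 1 (1,2) count=3: revealed 1 new [(1,2)] -> total=1
Click 2 (4,4) count=1: revealed 1 new [(4,4)] -> total=2
Click 3 (1,4) count=1: revealed 1 new [(1,4)] -> total=3
Click 4 (4,6) count=0: revealed 21 new [(0,2) (0,3) (0,4) (0,5) (0,6) (1,3) (1,5) (1,6) (2,4) (2,5) (2,6) (3,4) (3,5) (3,6) (4,5) (4,6) (5,4) (5,5) (5,6) (6,5) (6,6)] -> total=24

Answer: 24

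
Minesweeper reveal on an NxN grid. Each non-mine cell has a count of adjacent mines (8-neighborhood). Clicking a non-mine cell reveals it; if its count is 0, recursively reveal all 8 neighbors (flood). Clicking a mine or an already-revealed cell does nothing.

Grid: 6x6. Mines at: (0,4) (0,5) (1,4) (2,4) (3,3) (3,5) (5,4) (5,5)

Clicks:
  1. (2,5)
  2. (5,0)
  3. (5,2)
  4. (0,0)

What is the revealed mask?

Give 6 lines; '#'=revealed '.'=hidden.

Answer: ####..
####..
####.#
###...
####..
####..

Derivation:
Click 1 (2,5) count=3: revealed 1 new [(2,5)] -> total=1
Click 2 (5,0) count=0: revealed 23 new [(0,0) (0,1) (0,2) (0,3) (1,0) (1,1) (1,2) (1,3) (2,0) (2,1) (2,2) (2,3) (3,0) (3,1) (3,2) (4,0) (4,1) (4,2) (4,3) (5,0) (5,1) (5,2) (5,3)] -> total=24
Click 3 (5,2) count=0: revealed 0 new [(none)] -> total=24
Click 4 (0,0) count=0: revealed 0 new [(none)] -> total=24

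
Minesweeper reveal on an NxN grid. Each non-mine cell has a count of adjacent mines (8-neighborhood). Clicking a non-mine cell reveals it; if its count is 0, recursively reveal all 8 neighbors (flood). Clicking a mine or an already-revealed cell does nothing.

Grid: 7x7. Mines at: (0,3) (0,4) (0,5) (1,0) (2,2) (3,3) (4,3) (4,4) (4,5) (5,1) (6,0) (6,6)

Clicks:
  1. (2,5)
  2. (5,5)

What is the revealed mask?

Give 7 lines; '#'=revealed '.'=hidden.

Click 1 (2,5) count=0: revealed 9 new [(1,4) (1,5) (1,6) (2,4) (2,5) (2,6) (3,4) (3,5) (3,6)] -> total=9
Click 2 (5,5) count=3: revealed 1 new [(5,5)] -> total=10

Answer: .......
....###
....###
....###
.......
.....#.
.......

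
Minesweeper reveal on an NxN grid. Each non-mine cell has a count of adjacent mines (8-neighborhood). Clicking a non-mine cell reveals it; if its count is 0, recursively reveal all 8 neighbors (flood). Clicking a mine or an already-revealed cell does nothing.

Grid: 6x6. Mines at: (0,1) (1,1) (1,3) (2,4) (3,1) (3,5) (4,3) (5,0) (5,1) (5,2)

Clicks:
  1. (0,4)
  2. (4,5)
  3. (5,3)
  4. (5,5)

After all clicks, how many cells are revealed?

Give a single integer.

Answer: 6

Derivation:
Click 1 (0,4) count=1: revealed 1 new [(0,4)] -> total=1
Click 2 (4,5) count=1: revealed 1 new [(4,5)] -> total=2
Click 3 (5,3) count=2: revealed 1 new [(5,3)] -> total=3
Click 4 (5,5) count=0: revealed 3 new [(4,4) (5,4) (5,5)] -> total=6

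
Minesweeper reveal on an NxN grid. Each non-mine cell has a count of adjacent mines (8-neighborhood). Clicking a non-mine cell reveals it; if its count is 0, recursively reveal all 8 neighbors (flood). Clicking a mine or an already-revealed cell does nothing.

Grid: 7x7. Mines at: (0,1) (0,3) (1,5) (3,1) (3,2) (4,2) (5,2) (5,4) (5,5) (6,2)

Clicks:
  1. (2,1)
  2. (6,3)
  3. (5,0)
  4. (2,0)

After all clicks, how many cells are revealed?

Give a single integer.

Answer: 9

Derivation:
Click 1 (2,1) count=2: revealed 1 new [(2,1)] -> total=1
Click 2 (6,3) count=3: revealed 1 new [(6,3)] -> total=2
Click 3 (5,0) count=0: revealed 6 new [(4,0) (4,1) (5,0) (5,1) (6,0) (6,1)] -> total=8
Click 4 (2,0) count=1: revealed 1 new [(2,0)] -> total=9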